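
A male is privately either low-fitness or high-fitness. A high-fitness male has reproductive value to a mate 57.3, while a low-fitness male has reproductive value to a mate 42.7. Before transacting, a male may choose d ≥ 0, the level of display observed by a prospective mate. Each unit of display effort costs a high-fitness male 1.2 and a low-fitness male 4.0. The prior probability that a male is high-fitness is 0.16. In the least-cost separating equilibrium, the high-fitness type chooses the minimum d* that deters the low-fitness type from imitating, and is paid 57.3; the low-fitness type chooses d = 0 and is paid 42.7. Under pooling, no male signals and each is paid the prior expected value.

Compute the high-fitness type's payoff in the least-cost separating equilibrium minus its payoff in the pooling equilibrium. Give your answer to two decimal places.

7.88

Least-cost separating signal: d* solves 42.7 = 57.3 − 4.0·d*, so d* = (57.3 − 42.7)/4.0 = 3.65.
High-fitness type's separating payoff: 57.3 − 1.2 × d* = 57.3 − 1.2 × (57.3 − 42.7)/4.0 = 57.3 − 17.52/4.0 = 52.92.
Pooling payoff: 0.16 × 57.3 + 0.84 × 42.7 = 45.036.
Difference: 52.92 − 45.036 = 7.884, i.e. 7.88 to two decimal places.
The high-fitness type prefers to separate.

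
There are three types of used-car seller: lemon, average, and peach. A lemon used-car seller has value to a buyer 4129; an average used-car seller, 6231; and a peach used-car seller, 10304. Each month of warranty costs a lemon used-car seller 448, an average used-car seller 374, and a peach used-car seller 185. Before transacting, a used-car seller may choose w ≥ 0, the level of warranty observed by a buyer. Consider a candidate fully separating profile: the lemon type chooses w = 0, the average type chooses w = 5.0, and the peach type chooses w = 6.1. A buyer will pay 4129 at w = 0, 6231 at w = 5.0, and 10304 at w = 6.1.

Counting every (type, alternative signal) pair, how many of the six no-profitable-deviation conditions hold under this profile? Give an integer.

Peach (own payoff 10304 − 185×6.1 = 9175.5): to w=0 gives 4129 → no gain ✓; to w=5.0 gives 6231 − 185×5.0 = 5306 → no gain ✓.
Lemon (own payoff 4129): to w=5.0 gives 6231 − 448×5.0 = 3991 → no gain ✓; to w=6.1 gives 10304 − 448×6.1 = 7571.2 → profitable ✗.
Average (own payoff 6231 − 374×5.0 = 4361): to w=0 gives 4129 → no gain ✓; to w=6.1 gives 10304 − 374×6.1 = 8022.6 → profitable ✗.
4 of the 6 constraints hold; not an equilibrium.

4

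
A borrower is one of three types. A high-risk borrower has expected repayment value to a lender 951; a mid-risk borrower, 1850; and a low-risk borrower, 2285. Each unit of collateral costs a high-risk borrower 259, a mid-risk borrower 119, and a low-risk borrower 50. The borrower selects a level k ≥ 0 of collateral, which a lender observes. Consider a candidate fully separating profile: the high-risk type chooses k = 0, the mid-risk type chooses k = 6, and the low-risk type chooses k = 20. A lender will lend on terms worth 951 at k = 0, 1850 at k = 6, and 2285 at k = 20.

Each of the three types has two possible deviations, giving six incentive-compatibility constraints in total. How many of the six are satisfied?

Mid-risk (own payoff 1850 − 119×6 = 1136): to k=0 gives 951 → no gain ✓; to k=20 gives 2285 − 119×20 = -95 → no gain ✓.
High-risk (own payoff 951): to k=6 gives 1850 − 259×6 = 296 → no gain ✓; to k=20 gives 2285 − 259×20 = -2895 → no gain ✓.
Low-risk (own payoff 2285 − 50×20 = 1285): to k=0 gives 951 → no gain ✓; to k=6 gives 1850 − 50×6 = 1550 → profitable ✗.
5 of the 6 constraints hold; not an equilibrium.

5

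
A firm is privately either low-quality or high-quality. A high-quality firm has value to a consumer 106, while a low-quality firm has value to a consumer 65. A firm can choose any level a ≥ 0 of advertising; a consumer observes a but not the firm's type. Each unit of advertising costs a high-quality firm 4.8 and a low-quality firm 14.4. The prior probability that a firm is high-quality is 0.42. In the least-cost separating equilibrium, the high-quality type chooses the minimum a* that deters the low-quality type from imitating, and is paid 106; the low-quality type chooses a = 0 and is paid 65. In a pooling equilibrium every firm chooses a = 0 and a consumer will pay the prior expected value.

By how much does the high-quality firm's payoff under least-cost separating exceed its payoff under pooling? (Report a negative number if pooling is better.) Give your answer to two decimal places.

Least-cost separating signal: a* solves 65 = 106 − 14.4·a*, so a* = (106 − 65)/14.4 ≈ 2.8472.
High-quality type's separating payoff: 106 − 4.8 × a* = 106 − 4.8 × (106 − 65)/14.4 = 106 − 196.8/14.4 ≈ 92.3333.
Pooling payoff: 0.42 × 106 + 0.58 × 65 = 82.22.
Difference: 92.3333 − 82.22 = 10.1133, i.e. 10.11 to two decimal places.
The high-quality type prefers to separate.

10.11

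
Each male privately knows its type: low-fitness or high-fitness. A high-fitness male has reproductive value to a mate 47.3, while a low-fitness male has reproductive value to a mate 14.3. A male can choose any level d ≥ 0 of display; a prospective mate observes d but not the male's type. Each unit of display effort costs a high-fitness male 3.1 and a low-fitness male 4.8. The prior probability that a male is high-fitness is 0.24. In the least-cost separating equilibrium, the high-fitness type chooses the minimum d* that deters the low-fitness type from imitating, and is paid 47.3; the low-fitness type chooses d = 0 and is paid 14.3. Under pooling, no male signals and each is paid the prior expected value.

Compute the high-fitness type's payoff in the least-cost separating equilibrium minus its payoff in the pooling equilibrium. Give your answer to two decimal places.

3.77

Least-cost separating signal: d* solves 14.3 = 47.3 − 4.8·d*, so d* = (47.3 − 14.3)/4.8 = 6.875.
High-fitness type's separating payoff: 47.3 − 3.1 × d* = 47.3 − 3.1 × (47.3 − 14.3)/4.8 = 47.3 − 102.3/4.8 = 25.9875.
Pooling payoff: 0.24 × 47.3 + 0.76 × 14.3 = 22.22.
Difference: 25.9875 − 22.22 = 3.7675, i.e. 3.77 to two decimal places.
The high-fitness type prefers to separate.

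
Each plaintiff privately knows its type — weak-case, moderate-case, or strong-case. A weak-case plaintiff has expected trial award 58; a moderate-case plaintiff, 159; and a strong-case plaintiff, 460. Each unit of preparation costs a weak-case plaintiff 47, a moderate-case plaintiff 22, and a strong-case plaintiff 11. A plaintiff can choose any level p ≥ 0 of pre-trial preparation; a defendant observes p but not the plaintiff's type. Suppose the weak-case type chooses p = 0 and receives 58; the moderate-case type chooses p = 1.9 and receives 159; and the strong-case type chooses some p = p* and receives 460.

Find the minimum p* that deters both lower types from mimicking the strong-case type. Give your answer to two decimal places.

15.58

Weak-case type (on-path payoff 58) won't mimic when 58 ≥ 460 − 47·p*, i.e. p* ≥ 8.55.
Moderate-case type (on-path payoff 159 − 22×1.9 = 117.2) won't mimic when 117.2 ≥ 460 − 22·p*, i.e. p* ≥ 15.58.
Both must hold, so p* = max(8.55, 15.58) = 15.58. The moderate-case type's constraint binds.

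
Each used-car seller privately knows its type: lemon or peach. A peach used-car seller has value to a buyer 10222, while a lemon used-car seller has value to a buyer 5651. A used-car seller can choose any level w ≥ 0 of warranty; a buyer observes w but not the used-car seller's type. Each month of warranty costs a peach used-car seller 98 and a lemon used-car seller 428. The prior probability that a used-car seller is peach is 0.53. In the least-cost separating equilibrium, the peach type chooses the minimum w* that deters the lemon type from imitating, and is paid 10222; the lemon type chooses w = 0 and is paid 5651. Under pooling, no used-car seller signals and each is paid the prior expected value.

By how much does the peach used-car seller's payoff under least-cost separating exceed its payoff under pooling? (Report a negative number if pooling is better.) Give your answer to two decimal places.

Least-cost separating signal: w* solves 5651 = 10222 − 428·w*, so w* = (10222 − 5651)/428 ≈ 10.6799.
Peach type's separating payoff: 10222 − 98 × w* = 10222 − 98 × (10222 − 5651)/428 = 10222 − 447958/428 ≈ 9175.3692.
Pooling payoff: 0.53 × 10222 + 0.47 × 5651 = 8073.63.
Difference: 9175.3692 − 8073.63 = 1101.7392, i.e. 1101.74 to two decimal places.
The peach type prefers to separate.

1101.74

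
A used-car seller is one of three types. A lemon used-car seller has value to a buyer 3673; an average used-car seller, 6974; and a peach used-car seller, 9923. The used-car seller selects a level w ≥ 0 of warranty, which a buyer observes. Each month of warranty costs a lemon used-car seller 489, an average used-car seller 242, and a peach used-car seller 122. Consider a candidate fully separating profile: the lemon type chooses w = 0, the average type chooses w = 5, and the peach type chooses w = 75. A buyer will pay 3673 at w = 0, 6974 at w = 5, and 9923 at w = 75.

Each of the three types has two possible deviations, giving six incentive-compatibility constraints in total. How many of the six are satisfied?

Lemon (own payoff 3673): to w=5 gives 6974 − 489×5 = 4529 → profitable ✗; to w=75 gives 9923 − 489×75 = -26752 → no gain ✓.
Peach (own payoff 9923 − 122×75 = 773): to w=0 gives 3673 → profitable ✗; to w=5 gives 6974 − 122×5 = 6364 → profitable ✗.
Average (own payoff 6974 − 242×5 = 5764): to w=0 gives 3673 → no gain ✓; to w=75 gives 9923 − 242×75 = -8227 → no gain ✓.
3 of the 6 constraints hold; not an equilibrium.

3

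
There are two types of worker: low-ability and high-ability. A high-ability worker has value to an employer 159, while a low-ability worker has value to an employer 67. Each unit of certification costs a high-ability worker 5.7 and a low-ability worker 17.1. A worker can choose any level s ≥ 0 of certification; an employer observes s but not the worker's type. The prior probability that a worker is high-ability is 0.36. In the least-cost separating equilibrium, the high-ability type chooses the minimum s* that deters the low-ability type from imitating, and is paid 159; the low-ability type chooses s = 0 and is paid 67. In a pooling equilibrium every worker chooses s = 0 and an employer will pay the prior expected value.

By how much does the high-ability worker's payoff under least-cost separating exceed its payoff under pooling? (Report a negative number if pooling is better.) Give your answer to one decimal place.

28.2

Least-cost separating signal: s* solves 67 = 159 − 17.1·s*, so s* = (159 − 67)/17.1 ≈ 5.3801.
High-ability type's separating payoff: 159 − 5.7 × s* = 159 − 5.7 × (159 − 67)/17.1 = 159 − 524.4/17.1 ≈ 128.333.
Pooling payoff: 0.36 × 159 + 0.64 × 67 = 100.12.
Difference: 128.333 − 100.12 = 28.213, i.e. 28.2 to one decimal place.
The high-ability type prefers to separate.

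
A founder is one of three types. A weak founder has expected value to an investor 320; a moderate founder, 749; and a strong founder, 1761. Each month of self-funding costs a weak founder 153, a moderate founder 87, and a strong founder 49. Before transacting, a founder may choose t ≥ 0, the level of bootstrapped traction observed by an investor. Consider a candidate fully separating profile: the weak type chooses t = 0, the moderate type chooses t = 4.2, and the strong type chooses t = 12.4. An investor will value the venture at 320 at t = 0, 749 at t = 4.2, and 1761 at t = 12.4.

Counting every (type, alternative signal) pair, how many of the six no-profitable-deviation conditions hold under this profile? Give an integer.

Moderate (own payoff 749 − 87×4.2 = 383.6): to t=0 gives 320 → no gain ✓; to t=12.4 gives 1761 − 87×12.4 = 682.2 → profitable ✗.
Weak (own payoff 320): to t=4.2 gives 749 − 153×4.2 = 106.4 → no gain ✓; to t=12.4 gives 1761 − 153×12.4 = -136.2 → no gain ✓.
Strong (own payoff 1761 − 49×12.4 = 1153.4): to t=0 gives 320 → no gain ✓; to t=4.2 gives 749 − 49×4.2 = 543.2 → no gain ✓.
5 of the 6 constraints hold; not an equilibrium.

5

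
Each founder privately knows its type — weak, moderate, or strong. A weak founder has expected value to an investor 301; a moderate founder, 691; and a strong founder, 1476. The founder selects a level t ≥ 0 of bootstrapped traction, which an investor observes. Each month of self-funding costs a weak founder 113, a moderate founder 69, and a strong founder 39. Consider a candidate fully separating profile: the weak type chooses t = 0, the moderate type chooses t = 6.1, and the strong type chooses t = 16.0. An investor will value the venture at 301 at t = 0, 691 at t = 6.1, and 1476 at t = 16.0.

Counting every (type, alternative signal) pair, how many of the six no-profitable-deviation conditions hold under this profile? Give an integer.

4

Strong (own payoff 1476 − 39×16.0 = 852): to t=0 gives 301 → no gain ✓; to t=6.1 gives 691 − 39×6.1 = 453.1 → no gain ✓.
Weak (own payoff 301): to t=6.1 gives 691 − 113×6.1 = 1.7 → no gain ✓; to t=16.0 gives 1476 − 113×16.0 = -332 → no gain ✓.
Moderate (own payoff 691 − 69×6.1 = 270.1): to t=0 gives 301 → profitable ✗; to t=16.0 gives 1476 − 69×16.0 = 372 → profitable ✗.
4 of the 6 constraints hold; not an equilibrium.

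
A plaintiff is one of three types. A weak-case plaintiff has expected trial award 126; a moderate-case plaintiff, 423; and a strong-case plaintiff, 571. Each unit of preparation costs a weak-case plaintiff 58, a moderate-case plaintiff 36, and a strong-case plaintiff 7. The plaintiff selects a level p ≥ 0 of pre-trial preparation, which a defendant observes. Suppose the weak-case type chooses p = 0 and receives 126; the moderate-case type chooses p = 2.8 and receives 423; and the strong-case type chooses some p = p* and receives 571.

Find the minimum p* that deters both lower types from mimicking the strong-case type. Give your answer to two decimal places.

Weak-case type (on-path payoff 126) won't mimic when 126 ≥ 571 − 58·p*, i.e. p* ≥ 7.67.
Moderate-case type (on-path payoff 423 − 36×2.8 = 322.2) won't mimic when 322.2 ≥ 571 − 36·p*, i.e. p* ≥ 6.91.
Both must hold, so p* = max(7.67, 6.91) = 7.67. The weak-case type's constraint binds.

7.67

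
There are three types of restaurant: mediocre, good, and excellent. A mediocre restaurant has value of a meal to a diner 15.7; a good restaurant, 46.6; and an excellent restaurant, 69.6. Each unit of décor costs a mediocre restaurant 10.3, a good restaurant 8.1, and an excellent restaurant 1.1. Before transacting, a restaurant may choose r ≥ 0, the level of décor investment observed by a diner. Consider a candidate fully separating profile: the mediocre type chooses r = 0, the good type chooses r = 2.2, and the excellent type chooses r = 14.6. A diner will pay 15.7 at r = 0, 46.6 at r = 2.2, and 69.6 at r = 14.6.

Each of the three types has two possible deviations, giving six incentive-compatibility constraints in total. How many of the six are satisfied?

5

Mediocre (own payoff 15.7): to r=2.2 gives 46.6 − 10.3×2.2 = 23.94 → profitable ✗; to r=14.6 gives 69.6 − 10.3×14.6 = -80.78 → no gain ✓.
Good (own payoff 46.6 − 8.1×2.2 = 28.78): to r=0 gives 15.7 → no gain ✓; to r=14.6 gives 69.6 − 8.1×14.6 = -48.66 → no gain ✓.
Excellent (own payoff 69.6 − 1.1×14.6 = 53.54): to r=0 gives 15.7 → no gain ✓; to r=2.2 gives 46.6 − 1.1×2.2 = 44.18 → no gain ✓.
5 of the 6 constraints hold; not an equilibrium.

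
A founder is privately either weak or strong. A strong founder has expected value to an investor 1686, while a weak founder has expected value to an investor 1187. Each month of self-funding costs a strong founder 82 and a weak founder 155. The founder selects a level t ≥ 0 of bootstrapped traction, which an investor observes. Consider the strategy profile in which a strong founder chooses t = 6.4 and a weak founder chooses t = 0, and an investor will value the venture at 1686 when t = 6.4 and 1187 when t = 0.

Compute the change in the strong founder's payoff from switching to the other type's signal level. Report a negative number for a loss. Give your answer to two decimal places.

25.80

Playing t = 6.4 the strong founder receives 1686 − 82 × 6.4 = 1161.2.
Deviating to t = 0 yields 1187 instead.
Gain from deviating: 1187 − 1161.2 = 25.80.
The gain is positive, so the strong type's incentive-compatibility constraint is violated — this profile is not a separating equilibrium.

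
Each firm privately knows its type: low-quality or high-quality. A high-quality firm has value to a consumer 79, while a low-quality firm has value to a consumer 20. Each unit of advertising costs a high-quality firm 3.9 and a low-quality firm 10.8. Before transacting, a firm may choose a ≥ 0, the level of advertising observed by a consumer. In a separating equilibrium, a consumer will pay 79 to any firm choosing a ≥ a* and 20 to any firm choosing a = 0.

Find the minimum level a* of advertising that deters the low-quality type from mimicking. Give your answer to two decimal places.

5.46

A low-quality firm choosing a = 0 receives 20.
Imitating at a* instead would pay 79 at cost 10.8·a*, netting 79 − 10.8·a*.
Indifference: 20 = 79 − 10.8·a*, so a* = (79 − 20) / 10.8 ≈ 5.46.
At a* the low-quality type's incentive constraint just binds; the high-quality type strictly prefers a* since its per-unit cost is lower.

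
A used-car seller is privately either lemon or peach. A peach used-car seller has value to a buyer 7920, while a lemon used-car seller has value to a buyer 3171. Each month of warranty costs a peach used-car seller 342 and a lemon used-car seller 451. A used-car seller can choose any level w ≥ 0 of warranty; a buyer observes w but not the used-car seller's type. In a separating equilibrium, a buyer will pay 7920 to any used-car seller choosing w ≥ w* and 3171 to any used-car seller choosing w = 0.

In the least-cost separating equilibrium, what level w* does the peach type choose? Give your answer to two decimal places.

A lemon used-car seller choosing w = 0 receives 3171.
Imitating at w* instead would pay 7920 at cost 451·w*, netting 7920 − 451·w*.
Indifference: 3171 = 7920 − 451·w*, so w* = (7920 − 3171) / 451 ≈ 10.53.
This is the lemon type's binding incentive-compatibility constraint; any w ≥ 10.53 sustains separation on that side.

10.53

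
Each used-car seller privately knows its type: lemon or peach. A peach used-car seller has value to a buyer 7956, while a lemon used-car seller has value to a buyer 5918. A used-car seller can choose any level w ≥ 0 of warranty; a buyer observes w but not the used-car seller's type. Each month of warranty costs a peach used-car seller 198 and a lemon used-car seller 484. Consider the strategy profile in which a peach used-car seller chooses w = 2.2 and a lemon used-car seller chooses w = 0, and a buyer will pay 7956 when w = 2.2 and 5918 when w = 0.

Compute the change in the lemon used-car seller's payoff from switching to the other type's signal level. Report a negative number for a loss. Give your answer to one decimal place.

Playing w = 0 the lemon used-car seller receives 5918.
Deviating to w = 2.2 brings payment 7956 at cost 484 × 2.2 = 1064.8, netting 6891.2.
Gain from deviating: 6891.2 − 5918 = 973.2.
The gain is positive, so the lemon type's incentive-compatibility constraint is violated — this profile is not a separating equilibrium.

973.2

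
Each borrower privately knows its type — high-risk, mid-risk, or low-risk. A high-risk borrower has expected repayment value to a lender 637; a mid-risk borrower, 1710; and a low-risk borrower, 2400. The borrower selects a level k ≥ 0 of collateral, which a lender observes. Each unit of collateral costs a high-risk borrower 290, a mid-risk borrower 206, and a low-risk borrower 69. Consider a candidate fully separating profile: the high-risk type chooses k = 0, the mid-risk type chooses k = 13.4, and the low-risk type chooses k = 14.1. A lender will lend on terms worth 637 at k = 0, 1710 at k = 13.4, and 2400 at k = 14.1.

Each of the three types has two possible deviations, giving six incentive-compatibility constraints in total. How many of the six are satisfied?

High-risk (own payoff 637): to k=13.4 gives 1710 − 290×13.4 = -2176 → no gain ✓; to k=14.1 gives 2400 − 290×14.1 = -1689 → no gain ✓.
Low-risk (own payoff 2400 − 69×14.1 = 1427.1): to k=0 gives 637 → no gain ✓; to k=13.4 gives 1710 − 69×13.4 = 785.4 → no gain ✓.
Mid-risk (own payoff 1710 − 206×13.4 = -1050.4): to k=0 gives 637 → profitable ✗; to k=14.1 gives 2400 − 206×14.1 = -504.6 → profitable ✗.
4 of the 6 constraints hold; not an equilibrium.

4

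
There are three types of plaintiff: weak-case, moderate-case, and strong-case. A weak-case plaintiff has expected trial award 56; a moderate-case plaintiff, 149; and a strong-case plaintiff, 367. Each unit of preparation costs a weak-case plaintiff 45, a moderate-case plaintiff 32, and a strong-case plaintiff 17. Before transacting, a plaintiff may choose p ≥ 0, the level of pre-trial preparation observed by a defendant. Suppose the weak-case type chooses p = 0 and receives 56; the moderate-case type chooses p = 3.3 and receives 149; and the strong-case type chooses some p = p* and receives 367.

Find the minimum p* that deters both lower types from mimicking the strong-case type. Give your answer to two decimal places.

Weak-case type (on-path payoff 56) won't mimic when 56 ≥ 367 − 45·p*, i.e. p* ≥ 6.91.
Moderate-case type (on-path payoff 149 − 32×3.3 = 43.4) won't mimic when 43.4 ≥ 367 − 32·p*, i.e. p* ≥ 10.11.
Both must hold, so p* = max(6.91, 10.11) = 10.11. The moderate-case type's constraint binds.

10.11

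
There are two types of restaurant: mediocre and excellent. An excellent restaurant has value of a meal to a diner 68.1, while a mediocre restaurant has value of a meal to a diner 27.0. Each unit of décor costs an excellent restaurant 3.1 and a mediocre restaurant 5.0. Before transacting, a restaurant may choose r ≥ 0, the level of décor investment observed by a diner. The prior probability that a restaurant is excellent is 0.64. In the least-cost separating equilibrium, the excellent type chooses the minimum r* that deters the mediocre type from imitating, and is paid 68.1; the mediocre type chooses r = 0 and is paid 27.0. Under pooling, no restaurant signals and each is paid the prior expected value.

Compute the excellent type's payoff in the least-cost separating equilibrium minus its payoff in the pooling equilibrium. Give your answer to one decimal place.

Least-cost separating signal: r* solves 27.0 = 68.1 − 5.0·r*, so r* = (68.1 − 27.0)/5.0 = 8.22.
Excellent type's separating payoff: 68.1 − 3.1 × r* = 68.1 − 3.1 × (68.1 − 27.0)/5.0 = 68.1 − 127.41/5.0 = 42.618.
Pooling payoff: 0.64 × 68.1 + 0.36 × 27.0 = 53.304.
Difference: 42.618 − 53.304 = -10.686, i.e. -10.7 to one decimal place.
The excellent type would prefer the pooling outcome.

-10.7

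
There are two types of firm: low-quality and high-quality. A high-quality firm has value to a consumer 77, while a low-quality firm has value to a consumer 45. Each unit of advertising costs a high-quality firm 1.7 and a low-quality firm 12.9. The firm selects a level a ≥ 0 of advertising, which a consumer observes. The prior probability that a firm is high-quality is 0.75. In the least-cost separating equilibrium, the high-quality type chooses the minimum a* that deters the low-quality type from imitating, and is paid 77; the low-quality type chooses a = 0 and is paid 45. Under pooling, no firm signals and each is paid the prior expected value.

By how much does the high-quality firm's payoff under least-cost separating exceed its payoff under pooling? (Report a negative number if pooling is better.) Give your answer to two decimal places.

Least-cost separating signal: a* solves 45 = 77 − 12.9·a*, so a* = (77 − 45)/12.9 ≈ 2.4806.
High-quality type's separating payoff: 77 − 1.7 × a* = 77 − 1.7 × (77 − 45)/12.9 = 77 − 54.4/12.9 ≈ 72.7829.
Pooling payoff: 0.75 × 77 + 0.25 × 45 = 69.
Difference: 72.7829 − 69 = 3.7829, i.e. 3.78 to two decimal places.
The high-quality type prefers to separate.

3.78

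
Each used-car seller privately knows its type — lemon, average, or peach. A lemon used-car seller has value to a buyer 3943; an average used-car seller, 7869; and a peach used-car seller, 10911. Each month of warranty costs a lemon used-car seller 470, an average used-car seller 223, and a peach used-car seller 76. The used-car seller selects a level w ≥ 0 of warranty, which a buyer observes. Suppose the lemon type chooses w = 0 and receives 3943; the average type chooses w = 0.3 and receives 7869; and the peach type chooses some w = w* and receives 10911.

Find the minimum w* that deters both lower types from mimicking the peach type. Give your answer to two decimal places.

14.83

Lemon type (on-path payoff 3943) won't mimic when 3943 ≥ 10911 − 470·w*, i.e. w* ≥ 14.83.
Average type (on-path payoff 7869 − 223×0.3 = 7802.1) won't mimic when 7802.1 ≥ 10911 − 223·w*, i.e. w* ≥ 13.94.
Both must hold, so w* = max(14.83, 13.94) = 14.83. The lemon type's constraint binds.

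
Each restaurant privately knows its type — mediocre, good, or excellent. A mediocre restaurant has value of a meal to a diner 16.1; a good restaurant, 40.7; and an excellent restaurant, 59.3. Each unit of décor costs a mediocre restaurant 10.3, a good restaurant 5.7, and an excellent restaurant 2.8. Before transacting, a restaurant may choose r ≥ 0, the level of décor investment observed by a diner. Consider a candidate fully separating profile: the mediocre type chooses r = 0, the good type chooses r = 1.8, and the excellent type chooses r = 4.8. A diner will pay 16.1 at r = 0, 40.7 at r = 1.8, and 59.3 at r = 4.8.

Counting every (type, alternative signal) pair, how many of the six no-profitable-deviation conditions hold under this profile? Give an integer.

4

Mediocre (own payoff 16.1): to r=1.8 gives 40.7 − 10.3×1.8 = 22.16 → profitable ✗; to r=4.8 gives 59.3 − 10.3×4.8 = 9.86 → no gain ✓.
Excellent (own payoff 59.3 − 2.8×4.8 = 45.86): to r=0 gives 16.1 → no gain ✓; to r=1.8 gives 40.7 − 2.8×1.8 = 35.66 → no gain ✓.
Good (own payoff 40.7 − 5.7×1.8 = 30.44): to r=0 gives 16.1 → no gain ✓; to r=4.8 gives 59.3 − 5.7×4.8 = 31.94 → profitable ✗.
4 of the 6 constraints hold; not an equilibrium.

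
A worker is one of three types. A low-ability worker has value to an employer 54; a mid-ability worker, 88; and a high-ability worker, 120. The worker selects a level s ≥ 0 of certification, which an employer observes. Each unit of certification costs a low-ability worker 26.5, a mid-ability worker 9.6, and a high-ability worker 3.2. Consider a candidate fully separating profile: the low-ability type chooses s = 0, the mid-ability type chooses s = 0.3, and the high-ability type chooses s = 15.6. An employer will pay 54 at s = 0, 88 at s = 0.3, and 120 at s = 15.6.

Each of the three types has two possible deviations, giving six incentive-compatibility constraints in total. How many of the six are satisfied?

Mid-ability (own payoff 88 − 9.6×0.3 = 85.12): to s=0 gives 54 → no gain ✓; to s=15.6 gives 120 − 9.6×15.6 = -29.76 → no gain ✓.
High-ability (own payoff 120 − 3.2×15.6 = 70.08): to s=0 gives 54 → no gain ✓; to s=0.3 gives 88 − 3.2×0.3 = 87.04 → profitable ✗.
Low-ability (own payoff 54): to s=0.3 gives 88 − 26.5×0.3 = 80.05 → profitable ✗; to s=15.6 gives 120 − 26.5×15.6 = -293.4 → no gain ✓.
4 of the 6 constraints hold; not an equilibrium.

4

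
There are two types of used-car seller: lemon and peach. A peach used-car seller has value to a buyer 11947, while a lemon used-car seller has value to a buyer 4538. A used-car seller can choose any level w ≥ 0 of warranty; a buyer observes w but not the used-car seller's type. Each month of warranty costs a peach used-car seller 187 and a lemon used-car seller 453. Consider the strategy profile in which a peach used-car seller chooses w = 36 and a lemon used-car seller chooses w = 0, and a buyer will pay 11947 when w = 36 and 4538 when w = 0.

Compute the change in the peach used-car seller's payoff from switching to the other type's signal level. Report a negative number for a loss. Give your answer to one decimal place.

Playing w = 36 the peach used-car seller receives 11947 − 187 × 36 = 5215.
Deviating to w = 0 yields 4538 instead.
Gain from deviating: 4538 − 5215 = -677.0.
The gain is negative, so the peach type's incentive-compatibility constraint is satisfied.

-677.0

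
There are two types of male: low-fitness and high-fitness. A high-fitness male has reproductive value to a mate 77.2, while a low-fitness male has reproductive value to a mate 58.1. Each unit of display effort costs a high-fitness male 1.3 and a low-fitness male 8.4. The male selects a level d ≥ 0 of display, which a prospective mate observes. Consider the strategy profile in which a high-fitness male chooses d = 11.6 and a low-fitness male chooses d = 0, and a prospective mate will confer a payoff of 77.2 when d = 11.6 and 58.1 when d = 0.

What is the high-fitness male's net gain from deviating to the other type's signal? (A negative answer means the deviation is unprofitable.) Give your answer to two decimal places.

Playing d = 11.6 the high-fitness male receives 77.2 − 1.3 × 11.6 = 62.12.
Deviating to d = 0 yields 58.1 instead.
Gain from deviating: 58.1 − 62.12 = -4.02.
The gain is negative, so the high-fitness type's incentive-compatibility constraint is satisfied.

-4.02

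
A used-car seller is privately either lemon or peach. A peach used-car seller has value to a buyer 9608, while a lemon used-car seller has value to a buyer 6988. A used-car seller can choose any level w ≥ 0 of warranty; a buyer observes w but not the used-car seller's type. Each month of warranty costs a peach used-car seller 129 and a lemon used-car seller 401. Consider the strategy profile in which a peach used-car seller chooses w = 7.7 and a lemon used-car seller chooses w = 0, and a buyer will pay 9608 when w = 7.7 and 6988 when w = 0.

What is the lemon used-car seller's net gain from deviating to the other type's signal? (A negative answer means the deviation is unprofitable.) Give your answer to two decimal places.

Playing w = 0 the lemon used-car seller receives 6988.
Deviating to w = 7.7 brings payment 9608 at cost 401 × 7.7 = 3087.7, netting 6520.3.
Gain from deviating: 6520.3 − 6988 = -467.70.
The gain is negative, so the lemon type's incentive-compatibility constraint is satisfied.

-467.70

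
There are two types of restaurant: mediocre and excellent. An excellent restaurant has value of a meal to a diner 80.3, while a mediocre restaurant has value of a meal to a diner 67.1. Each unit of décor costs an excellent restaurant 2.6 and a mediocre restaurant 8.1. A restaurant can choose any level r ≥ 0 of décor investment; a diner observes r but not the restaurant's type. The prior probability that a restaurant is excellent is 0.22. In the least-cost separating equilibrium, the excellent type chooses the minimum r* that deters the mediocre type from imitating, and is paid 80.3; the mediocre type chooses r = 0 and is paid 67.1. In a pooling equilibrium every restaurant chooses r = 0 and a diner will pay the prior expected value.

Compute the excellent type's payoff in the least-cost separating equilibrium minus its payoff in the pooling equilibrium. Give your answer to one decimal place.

6.1

Least-cost separating signal: r* solves 67.1 = 80.3 − 8.1·r*, so r* = (80.3 − 67.1)/8.1 ≈ 1.6296.
Excellent type's separating payoff: 80.3 − 2.6 × r* = 80.3 − 2.6 × (80.3 − 67.1)/8.1 = 80.3 − 34.32/8.1 ≈ 76.063.
Pooling payoff: 0.22 × 80.3 + 0.78 × 67.1 = 70.004.
Difference: 76.063 − 70.004 = 6.059, i.e. 6.1 to one decimal place.
The excellent type prefers to separate.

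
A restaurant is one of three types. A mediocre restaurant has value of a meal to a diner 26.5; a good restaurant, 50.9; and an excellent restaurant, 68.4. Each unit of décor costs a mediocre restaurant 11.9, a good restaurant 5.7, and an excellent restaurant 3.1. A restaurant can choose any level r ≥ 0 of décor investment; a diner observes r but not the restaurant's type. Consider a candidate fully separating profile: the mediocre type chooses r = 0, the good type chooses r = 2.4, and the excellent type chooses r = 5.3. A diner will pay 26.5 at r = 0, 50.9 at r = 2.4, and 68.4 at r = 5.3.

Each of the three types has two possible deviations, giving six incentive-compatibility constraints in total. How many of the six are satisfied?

5

Mediocre (own payoff 26.5): to r=2.4 gives 50.9 − 11.9×2.4 = 22.34 → no gain ✓; to r=5.3 gives 68.4 − 11.9×5.3 = 5.33 → no gain ✓.
Good (own payoff 50.9 − 5.7×2.4 = 37.22): to r=0 gives 26.5 → no gain ✓; to r=5.3 gives 68.4 − 5.7×5.3 = 38.19 → profitable ✗.
Excellent (own payoff 68.4 − 3.1×5.3 = 51.97): to r=0 gives 26.5 → no gain ✓; to r=2.4 gives 50.9 − 3.1×2.4 = 43.46 → no gain ✓.
5 of the 6 constraints hold; not an equilibrium.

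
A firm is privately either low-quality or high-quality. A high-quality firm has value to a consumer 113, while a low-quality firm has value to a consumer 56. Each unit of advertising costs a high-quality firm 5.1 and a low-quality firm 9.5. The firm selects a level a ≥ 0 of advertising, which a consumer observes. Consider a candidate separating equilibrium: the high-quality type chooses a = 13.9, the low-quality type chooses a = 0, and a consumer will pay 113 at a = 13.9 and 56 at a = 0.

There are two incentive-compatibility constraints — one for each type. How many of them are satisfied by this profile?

1

Low-quality type: stay at 0 → 56; mimic → 113 − 9.5 × 13.9 = -19.05. IC holds (56 ≥ -19.05).
High-quality type: signal → 113 − 5.1 × 13.9 = 42.11; deviate to 0 → 56. IC fails (42.11 < 56).
1 of 2 constraints hold, so this profile is not an equilibrium.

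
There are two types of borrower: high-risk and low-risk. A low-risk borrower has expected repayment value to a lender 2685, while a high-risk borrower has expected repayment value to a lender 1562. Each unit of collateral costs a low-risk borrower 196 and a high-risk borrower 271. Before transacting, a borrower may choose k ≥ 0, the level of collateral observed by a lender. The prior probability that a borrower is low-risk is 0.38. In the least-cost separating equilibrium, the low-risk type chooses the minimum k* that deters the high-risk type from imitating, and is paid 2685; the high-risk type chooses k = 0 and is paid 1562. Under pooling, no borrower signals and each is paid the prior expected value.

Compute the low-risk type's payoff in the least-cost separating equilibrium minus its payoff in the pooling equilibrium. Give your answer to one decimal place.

-115.9

Least-cost separating signal: k* solves 1562 = 2685 − 271·k*, so k* = (2685 − 1562)/271 ≈ 4.1439.
Low-risk type's separating payoff: 2685 − 196 × k* = 2685 − 196 × (2685 − 1562)/271 = 2685 − 220108/271 ≈ 1872.793.
Pooling payoff: 0.38 × 2685 + 0.62 × 1562 = 1988.74.
Difference: 1872.793 − 1988.74 = -115.947, i.e. -115.9 to one decimal place.
The low-risk type would prefer the pooling outcome.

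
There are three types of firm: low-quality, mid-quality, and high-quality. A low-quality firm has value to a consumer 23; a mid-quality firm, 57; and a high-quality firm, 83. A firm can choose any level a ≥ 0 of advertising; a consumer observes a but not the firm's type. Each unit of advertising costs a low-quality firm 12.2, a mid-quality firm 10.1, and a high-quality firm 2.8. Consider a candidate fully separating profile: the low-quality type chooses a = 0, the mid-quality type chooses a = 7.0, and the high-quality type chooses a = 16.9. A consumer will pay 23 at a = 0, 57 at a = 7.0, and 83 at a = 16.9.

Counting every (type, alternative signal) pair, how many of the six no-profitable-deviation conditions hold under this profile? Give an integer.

4

High-quality (own payoff 83 − 2.8×16.9 = 35.68): to a=0 gives 23 → no gain ✓; to a=7.0 gives 57 − 2.8×7.0 = 37.4 → profitable ✗.
Low-quality (own payoff 23): to a=7.0 gives 57 − 12.2×7.0 = -28.4 → no gain ✓; to a=16.9 gives 83 − 12.2×16.9 = -123.18 → no gain ✓.
Mid-quality (own payoff 57 − 10.1×7.0 = -13.7): to a=0 gives 23 → profitable ✗; to a=16.9 gives 83 − 10.1×16.9 = -87.69 → no gain ✓.
4 of the 6 constraints hold; not an equilibrium.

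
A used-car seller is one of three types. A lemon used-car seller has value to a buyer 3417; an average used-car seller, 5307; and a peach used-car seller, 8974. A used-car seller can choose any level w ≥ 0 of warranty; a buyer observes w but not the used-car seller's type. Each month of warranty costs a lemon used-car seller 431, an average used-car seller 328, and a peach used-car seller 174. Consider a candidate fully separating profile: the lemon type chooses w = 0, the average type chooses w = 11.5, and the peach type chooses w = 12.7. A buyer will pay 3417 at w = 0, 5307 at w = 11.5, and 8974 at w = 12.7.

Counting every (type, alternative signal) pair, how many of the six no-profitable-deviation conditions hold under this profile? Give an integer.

Lemon (own payoff 3417): to w=11.5 gives 5307 − 431×11.5 = 350.5 → no gain ✓; to w=12.7 gives 8974 − 431×12.7 = 3500.3 → profitable ✗.
Average (own payoff 5307 − 328×11.5 = 1535): to w=0 gives 3417 → profitable ✗; to w=12.7 gives 8974 − 328×12.7 = 4808.4 → profitable ✗.
Peach (own payoff 8974 − 174×12.7 = 6764.2): to w=0 gives 3417 → no gain ✓; to w=11.5 gives 5307 − 174×11.5 = 3306 → no gain ✓.
3 of the 6 constraints hold; not an equilibrium.

3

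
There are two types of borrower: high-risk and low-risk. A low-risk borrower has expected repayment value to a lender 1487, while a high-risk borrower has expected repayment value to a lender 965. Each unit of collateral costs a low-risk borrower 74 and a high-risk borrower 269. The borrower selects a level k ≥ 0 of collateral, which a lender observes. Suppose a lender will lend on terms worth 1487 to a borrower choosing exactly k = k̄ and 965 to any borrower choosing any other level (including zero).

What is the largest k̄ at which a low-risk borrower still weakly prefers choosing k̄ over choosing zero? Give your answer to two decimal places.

Choosing k̄ yields the low-risk type 1487 − 74·k̄; choosing zero yields 965.
The low-risk type is indifferent at 1487 − 74·k̄ = 965, i.e. k̄ = (1487 − 965) / 74 ≈ 7.05.
For any k̄ above 7.05 the low-risk type would rather pool at zero, so separation collapses.

7.05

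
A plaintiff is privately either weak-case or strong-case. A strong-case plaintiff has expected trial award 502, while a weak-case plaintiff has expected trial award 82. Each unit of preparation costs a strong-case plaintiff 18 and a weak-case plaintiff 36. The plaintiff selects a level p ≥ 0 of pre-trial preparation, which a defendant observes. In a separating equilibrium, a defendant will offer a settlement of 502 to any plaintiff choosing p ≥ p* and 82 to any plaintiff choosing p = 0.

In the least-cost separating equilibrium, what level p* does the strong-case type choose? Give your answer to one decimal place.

A weak-case plaintiff choosing p = 0 receives 82.
Imitating at p* instead would pay 502 at cost 36·p*, netting 502 − 36·p*.
Indifference: 82 = 502 − 36·p*, so p* = (502 − 82) / 36 ≈ 11.7.
This is the weak-case type's binding incentive-compatibility constraint; any p ≥ 11.7 sustains separation on that side.

11.7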